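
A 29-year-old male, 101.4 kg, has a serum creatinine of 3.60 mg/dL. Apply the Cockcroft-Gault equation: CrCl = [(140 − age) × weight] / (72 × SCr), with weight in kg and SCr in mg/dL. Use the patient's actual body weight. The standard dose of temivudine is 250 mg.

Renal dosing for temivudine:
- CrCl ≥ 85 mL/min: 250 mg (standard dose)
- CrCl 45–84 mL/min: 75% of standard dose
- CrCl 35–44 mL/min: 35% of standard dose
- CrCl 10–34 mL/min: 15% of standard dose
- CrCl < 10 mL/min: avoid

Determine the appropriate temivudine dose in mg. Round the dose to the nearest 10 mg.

90 mg

CrCl = (140 − 29) × 101.4 / (72 × 3.6) = 11255.4 / 259.20 ≈ 43.4 mL/min
CrCl ≈ 43 mL/min → bracket 35–44 mL/min.
35% of 250 mg = 87.5 mg → 90 mg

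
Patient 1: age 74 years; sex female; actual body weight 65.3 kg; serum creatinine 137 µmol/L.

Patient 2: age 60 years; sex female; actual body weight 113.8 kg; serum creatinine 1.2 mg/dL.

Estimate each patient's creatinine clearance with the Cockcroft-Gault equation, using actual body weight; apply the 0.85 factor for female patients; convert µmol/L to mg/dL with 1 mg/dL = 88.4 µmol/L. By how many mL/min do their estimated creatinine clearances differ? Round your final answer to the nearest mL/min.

Patient 1: SCr = 137 / 88.4 = 1.55 mg/dL
Patient 1: CrCl = (140 − 74) × 65.3 / (72 × 1.55) × 0.85 = 4309.8 / 111.60 × 0.85 ≈ 32.8 mL/min
Patient 2: CrCl = (140 − 60) × 113.8 / (72 × 1.2) × 0.85 = 9104.0 / 86.40 × 0.85 ≈ 89.6 mL/min
|32.8 − 89.6| = 56.8 mL/min

57 mL/min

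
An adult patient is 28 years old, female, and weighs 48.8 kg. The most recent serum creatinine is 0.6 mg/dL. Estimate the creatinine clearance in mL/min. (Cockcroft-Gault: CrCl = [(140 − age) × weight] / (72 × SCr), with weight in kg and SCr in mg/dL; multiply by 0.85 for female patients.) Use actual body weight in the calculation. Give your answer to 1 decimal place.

CrCl = (140 − 28) × 48.8 / (72 × 0.6) × 0.85 = 5465.6 / 43.20 × 0.85 ≈ 107.5 mL/min

107.5 mL/min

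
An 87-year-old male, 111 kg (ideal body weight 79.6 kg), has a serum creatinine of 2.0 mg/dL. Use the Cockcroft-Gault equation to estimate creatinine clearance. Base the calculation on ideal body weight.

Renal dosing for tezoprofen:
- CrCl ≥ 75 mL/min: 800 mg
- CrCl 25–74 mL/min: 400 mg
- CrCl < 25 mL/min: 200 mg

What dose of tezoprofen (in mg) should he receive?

CrCl = (140 − 87) × 79.6 / (72 × 2) = 4218.8 / 144.00 ≈ 29.3 mL/min
CrCl ≈ 29 mL/min → bracket 25–74 mL/min.
Dose for this bracket: 400 mg.

400 mg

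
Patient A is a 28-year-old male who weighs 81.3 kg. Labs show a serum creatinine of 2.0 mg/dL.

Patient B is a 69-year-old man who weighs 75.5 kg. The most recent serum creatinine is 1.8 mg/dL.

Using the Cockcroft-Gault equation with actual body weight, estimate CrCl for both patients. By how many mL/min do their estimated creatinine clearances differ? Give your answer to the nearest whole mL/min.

Patient A: CrCl = (140 − 28) × 81.3 / (72 × 2) = 9105.6 / 144.00 ≈ 63.2 mL/min
Patient B: CrCl = (140 − 69) × 75.5 / (72 × 1.8) = 5360.5 / 129.60 ≈ 41.4 mL/min
|63.2 − 41.4| = 21.8 mL/min

22 mL/min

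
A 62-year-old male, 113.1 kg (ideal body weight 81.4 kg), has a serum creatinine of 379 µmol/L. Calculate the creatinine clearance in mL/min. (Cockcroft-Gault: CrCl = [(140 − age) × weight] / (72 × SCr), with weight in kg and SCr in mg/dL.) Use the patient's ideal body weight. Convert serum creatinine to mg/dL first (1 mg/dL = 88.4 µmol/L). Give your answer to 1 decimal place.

SCr = 379 / 88.4 = 4.287 mg/dL
CrCl = (140 − 62) × 81.4 / (72 × 4.287) = 6349.2 / 308.66 ≈ 20.6 mL/min

20.6 mL/min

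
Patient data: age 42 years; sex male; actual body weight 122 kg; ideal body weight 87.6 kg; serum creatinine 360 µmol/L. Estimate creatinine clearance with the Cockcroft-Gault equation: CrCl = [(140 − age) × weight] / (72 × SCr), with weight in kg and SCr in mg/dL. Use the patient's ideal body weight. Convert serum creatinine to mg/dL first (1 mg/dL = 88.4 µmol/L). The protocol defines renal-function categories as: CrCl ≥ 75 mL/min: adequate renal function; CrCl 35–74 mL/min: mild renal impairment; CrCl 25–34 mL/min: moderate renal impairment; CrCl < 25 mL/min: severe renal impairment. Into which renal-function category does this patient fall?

SCr = 360 / 88.4 = 4.072 mg/dL
CrCl = (140 − 42) × 87.6 / (72 × 4.072) = 8584.8 / 293.18 ≈ 29.3 mL/min
29 mL/min falls in the 'moderate renal impairment' range.

moderate renal impairment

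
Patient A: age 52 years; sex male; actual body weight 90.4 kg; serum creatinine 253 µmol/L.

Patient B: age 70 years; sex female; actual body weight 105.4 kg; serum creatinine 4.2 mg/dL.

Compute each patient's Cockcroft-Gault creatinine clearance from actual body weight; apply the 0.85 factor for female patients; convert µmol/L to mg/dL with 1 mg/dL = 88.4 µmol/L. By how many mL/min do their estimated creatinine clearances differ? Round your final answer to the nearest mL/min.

18 mL/min

Patient A: SCr = 253 / 88.4 = 2.862 mg/dL
Patient A: CrCl = (140 − 52) × 90.4 / (72 × 2.862) = 7955.2 / 206.06 ≈ 38.6 mL/min
Patient B: CrCl = (140 − 70) × 105.4 / (72 × 4.2) × 0.85 = 7378.0 / 302.40 × 0.85 ≈ 20.7 mL/min
|38.6 − 20.7| = 17.9 mL/min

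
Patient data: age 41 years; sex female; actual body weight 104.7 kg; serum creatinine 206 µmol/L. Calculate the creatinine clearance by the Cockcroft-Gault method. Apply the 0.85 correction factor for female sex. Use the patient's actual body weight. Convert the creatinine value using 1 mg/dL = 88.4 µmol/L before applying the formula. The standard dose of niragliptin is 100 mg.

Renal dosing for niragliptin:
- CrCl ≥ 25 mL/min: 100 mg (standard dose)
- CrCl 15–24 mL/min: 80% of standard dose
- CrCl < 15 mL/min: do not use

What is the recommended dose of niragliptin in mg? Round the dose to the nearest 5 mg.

100 mg

SCr = 206 / 88.4 = 2.33 mg/dL
CrCl = (140 − 41) × 104.7 / (72 × 2.33) × 0.85 = 10365.3 / 167.76 × 0.85 ≈ 52.5 mL/min
CrCl ≈ 53 mL/min → bracket ≥ 25 mL/min.
100% of 100 mg = 100 mg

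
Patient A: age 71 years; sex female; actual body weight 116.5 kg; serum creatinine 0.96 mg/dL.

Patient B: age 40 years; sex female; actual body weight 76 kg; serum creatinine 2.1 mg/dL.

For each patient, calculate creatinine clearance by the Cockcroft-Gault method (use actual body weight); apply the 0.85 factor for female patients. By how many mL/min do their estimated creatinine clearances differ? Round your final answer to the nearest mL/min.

56 mL/min

Patient A: CrCl = (140 − 71) × 116.5 / (72 × 0.96) × 0.85 = 8038.5 / 69.12 × 0.85 ≈ 98.9 mL/min
Patient B: CrCl = (140 − 40) × 76 / (72 × 2.1) × 0.85 = 7600.0 / 151.20 × 0.85 ≈ 42.7 mL/min
|98.9 − 42.7| = 56.2 mL/min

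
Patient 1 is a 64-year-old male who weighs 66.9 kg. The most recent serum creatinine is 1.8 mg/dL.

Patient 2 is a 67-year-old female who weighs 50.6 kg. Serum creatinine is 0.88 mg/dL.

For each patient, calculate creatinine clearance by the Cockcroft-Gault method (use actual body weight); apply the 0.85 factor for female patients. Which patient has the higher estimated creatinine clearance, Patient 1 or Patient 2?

Patient 1: CrCl = (140 − 64) × 66.9 / (72 × 1.8) = 5084.4 / 129.60 ≈ 39.2 mL/min
Patient 2: CrCl = (140 − 67) × 50.6 / (72 × 0.88) × 0.85 = 3693.8 / 63.36 × 0.85 ≈ 49.6 mL/min
39.2 vs 49.6 mL/min → Patient 2 is higher.

Patient 2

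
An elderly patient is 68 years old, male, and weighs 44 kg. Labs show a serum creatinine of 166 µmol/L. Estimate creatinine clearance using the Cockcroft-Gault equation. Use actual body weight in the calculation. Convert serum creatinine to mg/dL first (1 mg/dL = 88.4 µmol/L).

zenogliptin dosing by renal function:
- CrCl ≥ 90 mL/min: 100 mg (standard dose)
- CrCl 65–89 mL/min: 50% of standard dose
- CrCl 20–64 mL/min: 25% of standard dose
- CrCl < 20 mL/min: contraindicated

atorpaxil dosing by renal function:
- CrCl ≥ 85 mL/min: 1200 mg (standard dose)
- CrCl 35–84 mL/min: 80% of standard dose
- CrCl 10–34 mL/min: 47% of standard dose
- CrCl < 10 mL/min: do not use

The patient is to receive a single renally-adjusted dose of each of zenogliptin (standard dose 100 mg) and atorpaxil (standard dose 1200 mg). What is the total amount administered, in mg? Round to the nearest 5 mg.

SCr = 166 / 88.4 = 1.878 mg/dL
CrCl = (140 − 68) × 44 / (72 × 1.878) = 3168.0 / 135.22 ≈ 23.4 mL/min
CrCl ≈ 23 mL/min.
zenogliptin: 20–64 mL/min → 25% of 100 mg = 25 mg.
atorpaxil: 10–34 mL/min → 47% of 1200 mg = 564 mg.
Total = 25 + 564 = 589 mg.

590 mg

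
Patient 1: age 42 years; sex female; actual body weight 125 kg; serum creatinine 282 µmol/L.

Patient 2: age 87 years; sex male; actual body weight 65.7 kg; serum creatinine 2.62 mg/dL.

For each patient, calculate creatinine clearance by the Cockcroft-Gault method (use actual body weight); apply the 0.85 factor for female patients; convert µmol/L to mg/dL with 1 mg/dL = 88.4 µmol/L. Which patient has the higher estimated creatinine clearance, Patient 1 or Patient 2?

Patient 1

Patient 1: SCr = 282 / 88.4 = 3.19 mg/dL
Patient 1: CrCl = (140 − 42) × 125 / (72 × 3.19) × 0.85 = 12250.0 / 229.68 × 0.85 ≈ 45.3 mL/min
Patient 2: CrCl = (140 − 87) × 65.7 / (72 × 2.62) = 3482.1 / 188.64 ≈ 18.5 mL/min
45.3 vs 18.5 mL/min → Patient 1 is higher.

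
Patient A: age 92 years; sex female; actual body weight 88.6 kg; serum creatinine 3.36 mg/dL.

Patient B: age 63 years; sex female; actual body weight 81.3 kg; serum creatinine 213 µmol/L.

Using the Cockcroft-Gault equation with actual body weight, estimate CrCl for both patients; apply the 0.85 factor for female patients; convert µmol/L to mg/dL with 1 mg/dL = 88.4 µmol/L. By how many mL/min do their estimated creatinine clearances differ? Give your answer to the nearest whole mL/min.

16 mL/min

Patient A: CrCl = (140 − 92) × 88.6 / (72 × 3.36) × 0.85 = 4252.8 / 241.92 × 0.85 ≈ 14.9 mL/min
Patient B: SCr = 213 / 88.4 = 2.41 mg/dL
Patient B: CrCl = (140 − 63) × 81.3 / (72 × 2.41) × 0.85 = 6260.1 / 173.52 × 0.85 ≈ 30.7 mL/min
|14.9 − 30.7| = 15.8 mL/min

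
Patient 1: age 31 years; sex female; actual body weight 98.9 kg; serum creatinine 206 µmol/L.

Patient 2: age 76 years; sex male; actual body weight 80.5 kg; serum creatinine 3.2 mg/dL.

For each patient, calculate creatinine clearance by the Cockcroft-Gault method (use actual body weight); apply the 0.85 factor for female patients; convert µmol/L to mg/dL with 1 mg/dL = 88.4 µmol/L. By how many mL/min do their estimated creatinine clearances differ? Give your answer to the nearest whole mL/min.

Patient 1: SCr = 206 / 88.4 = 2.33 mg/dL
Patient 1: CrCl = (140 − 31) × 98.9 / (72 × 2.33) × 0.85 = 10780.1 / 167.76 × 0.85 ≈ 54.6 mL/min
Patient 2: CrCl = (140 − 76) × 80.5 / (72 × 3.2) = 5152.0 / 230.40 ≈ 22.4 mL/min
|54.6 − 22.4| = 32.2 mL/min

32 mL/min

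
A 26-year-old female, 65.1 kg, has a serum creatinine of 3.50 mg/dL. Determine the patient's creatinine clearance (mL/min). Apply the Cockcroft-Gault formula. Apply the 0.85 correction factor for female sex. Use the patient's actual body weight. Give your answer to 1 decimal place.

25.0 mL/min

CrCl = (140 − 26) × 65.1 / (72 × 3.5) × 0.85 = 7421.4 / 252.00 × 0.85 ≈ 25.0 mL/min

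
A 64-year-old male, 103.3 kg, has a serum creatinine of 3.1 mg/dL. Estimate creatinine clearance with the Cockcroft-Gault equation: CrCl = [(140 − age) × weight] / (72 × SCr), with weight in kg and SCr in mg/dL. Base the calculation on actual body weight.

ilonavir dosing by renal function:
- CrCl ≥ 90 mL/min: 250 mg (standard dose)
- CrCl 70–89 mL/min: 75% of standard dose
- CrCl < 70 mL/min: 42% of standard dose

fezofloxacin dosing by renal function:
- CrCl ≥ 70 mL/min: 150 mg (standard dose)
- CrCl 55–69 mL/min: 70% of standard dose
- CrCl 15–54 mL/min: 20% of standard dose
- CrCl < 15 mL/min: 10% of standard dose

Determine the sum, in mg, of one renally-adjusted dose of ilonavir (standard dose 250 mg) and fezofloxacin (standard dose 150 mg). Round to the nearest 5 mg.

135 mg

CrCl = (140 − 64) × 103.3 / (72 × 3.1) = 7850.8 / 223.20 ≈ 35.2 mL/min
CrCl ≈ 35 mL/min.
ilonavir: < 70 mL/min → 42% of 250 mg = 105 mg.
fezofloxacin: 15–54 mL/min → 20% of 150 mg = 30 mg.
Total = 105 + 30 = 135 mg.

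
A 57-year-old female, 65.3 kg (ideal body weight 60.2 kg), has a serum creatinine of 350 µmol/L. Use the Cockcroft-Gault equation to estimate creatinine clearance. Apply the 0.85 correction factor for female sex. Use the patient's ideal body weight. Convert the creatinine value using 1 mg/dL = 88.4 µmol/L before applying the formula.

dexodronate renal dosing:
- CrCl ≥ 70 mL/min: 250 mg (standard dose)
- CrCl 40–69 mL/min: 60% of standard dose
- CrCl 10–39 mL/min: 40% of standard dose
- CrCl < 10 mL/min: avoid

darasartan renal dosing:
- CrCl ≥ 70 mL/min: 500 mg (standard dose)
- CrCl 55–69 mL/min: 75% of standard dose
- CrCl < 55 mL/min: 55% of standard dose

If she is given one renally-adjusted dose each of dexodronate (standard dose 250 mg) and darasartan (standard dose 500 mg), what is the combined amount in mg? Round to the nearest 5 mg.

375 mg

SCr = 350 / 88.4 = 3.959 mg/dL
CrCl = (140 − 57) × 60.2 / (72 × 3.959) × 0.85 = 4996.6 / 285.05 × 0.85 ≈ 14.9 mL/min
CrCl ≈ 15 mL/min.
dexodronate: 10–39 mL/min → 40% of 250 mg = 100 mg.
darasartan: < 55 mL/min → 55% of 500 mg = 275 mg.
Total = 100 + 275 = 375 mg.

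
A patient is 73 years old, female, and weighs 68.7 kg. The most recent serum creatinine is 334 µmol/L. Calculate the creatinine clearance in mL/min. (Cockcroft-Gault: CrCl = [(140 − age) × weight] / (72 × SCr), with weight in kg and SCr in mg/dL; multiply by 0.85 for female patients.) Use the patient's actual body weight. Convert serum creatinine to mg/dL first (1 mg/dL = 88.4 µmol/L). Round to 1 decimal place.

SCr = 334 / 88.4 = 3.778 mg/dL
CrCl = (140 − 73) × 68.7 / (72 × 3.778) × 0.85 = 4602.9 / 272.02 × 0.85 ≈ 14.4 mL/min

14.4 mL/min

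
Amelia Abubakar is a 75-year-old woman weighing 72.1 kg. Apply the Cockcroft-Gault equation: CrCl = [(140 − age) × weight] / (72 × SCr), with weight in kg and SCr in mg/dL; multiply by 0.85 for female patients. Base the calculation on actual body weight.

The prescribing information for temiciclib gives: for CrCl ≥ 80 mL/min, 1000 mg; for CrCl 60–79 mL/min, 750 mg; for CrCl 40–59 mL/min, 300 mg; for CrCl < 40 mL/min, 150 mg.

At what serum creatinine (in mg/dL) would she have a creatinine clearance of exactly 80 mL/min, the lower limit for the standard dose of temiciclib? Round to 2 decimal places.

0.69 mg/dL

Standard dose requires CrCl ≥ 80 mL/min.
Set (140 − 75) × 72.1 × 0.85 / (72 × SCr) = 80
SCr = (140 − 75) × 72.1 × 0.85 / (72 × 80) = 0.692 mg/dL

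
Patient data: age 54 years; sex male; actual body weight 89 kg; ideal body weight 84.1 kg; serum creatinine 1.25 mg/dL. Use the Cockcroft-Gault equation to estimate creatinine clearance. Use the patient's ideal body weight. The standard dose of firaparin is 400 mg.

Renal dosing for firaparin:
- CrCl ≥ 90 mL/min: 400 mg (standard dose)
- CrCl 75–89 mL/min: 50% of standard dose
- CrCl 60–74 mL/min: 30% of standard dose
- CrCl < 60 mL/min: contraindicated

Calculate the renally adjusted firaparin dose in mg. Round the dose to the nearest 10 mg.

CrCl = (140 − 54) × 84.1 / (72 × 1.25) = 7232.6 / 90.00 ≈ 80.4 mL/min
CrCl ≈ 80 mL/min → bracket 75–89 mL/min.
50% of 400 mg = 200 mg

200 mg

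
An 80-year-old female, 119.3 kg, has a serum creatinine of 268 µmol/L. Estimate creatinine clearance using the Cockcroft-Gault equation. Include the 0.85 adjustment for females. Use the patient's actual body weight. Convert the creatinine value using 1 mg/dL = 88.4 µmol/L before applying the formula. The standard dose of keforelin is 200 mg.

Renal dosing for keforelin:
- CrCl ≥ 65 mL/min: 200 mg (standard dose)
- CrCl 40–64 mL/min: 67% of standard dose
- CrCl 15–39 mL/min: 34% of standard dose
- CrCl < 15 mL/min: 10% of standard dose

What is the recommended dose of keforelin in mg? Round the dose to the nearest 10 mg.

SCr = 268 / 88.4 = 3.032 mg/dL
CrCl = (140 − 80) × 119.3 / (72 × 3.032) × 0.85 = 7158.0 / 218.30 × 0.85 ≈ 27.9 mL/min
CrCl ≈ 28 mL/min → bracket 15–39 mL/min.
34% of 200 mg = 68 mg → 70 mg

70 mg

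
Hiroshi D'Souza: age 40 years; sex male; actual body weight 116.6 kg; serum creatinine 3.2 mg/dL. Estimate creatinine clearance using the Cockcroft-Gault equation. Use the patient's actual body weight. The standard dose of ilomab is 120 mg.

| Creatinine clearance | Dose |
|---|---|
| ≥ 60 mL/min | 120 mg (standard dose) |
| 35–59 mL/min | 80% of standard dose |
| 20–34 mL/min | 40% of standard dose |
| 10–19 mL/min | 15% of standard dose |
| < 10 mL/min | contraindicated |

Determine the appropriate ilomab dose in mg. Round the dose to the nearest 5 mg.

CrCl = (140 − 40) × 116.6 / (72 × 3.2) = 11660.0 / 230.40 ≈ 50.6 mL/min
CrCl ≈ 51 mL/min → bracket 35–59 mL/min.
80% of 120 mg = 96 mg → 95 mg

95 mg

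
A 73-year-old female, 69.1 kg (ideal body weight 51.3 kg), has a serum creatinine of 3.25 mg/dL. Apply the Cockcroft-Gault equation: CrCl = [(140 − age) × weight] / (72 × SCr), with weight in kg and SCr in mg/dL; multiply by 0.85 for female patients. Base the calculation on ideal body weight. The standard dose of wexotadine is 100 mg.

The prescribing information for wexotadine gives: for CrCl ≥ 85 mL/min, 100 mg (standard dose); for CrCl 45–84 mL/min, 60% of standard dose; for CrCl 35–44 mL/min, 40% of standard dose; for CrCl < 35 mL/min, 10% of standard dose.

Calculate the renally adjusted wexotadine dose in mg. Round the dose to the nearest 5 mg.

CrCl = (140 − 73) × 51.3 / (72 × 3.25) × 0.85 = 3437.1 / 234.00 × 0.85 ≈ 12.5 mL/min
CrCl ≈ 12 mL/min → bracket < 35 mL/min.
10% of 100 mg = 10 mg

10 mg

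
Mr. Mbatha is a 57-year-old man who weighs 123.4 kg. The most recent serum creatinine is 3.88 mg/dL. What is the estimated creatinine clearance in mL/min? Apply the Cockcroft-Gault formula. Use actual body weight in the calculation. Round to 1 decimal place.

CrCl = (140 − 57) × 123.4 / (72 × 3.88) = 10242.2 / 279.36 ≈ 36.7 mL/min

36.7 mL/min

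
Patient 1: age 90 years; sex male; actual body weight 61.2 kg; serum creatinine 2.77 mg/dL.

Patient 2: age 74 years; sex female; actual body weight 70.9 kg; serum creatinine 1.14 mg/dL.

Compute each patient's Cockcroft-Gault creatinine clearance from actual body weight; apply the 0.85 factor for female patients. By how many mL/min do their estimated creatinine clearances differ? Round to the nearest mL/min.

33 mL/min

Patient 1: CrCl = (140 − 90) × 61.2 / (72 × 2.77) = 3060.0 / 199.44 ≈ 15.3 mL/min
Patient 2: CrCl = (140 − 74) × 70.9 / (72 × 1.14) × 0.85 = 4679.4 / 82.08 × 0.85 ≈ 48.5 mL/min
|15.3 − 48.5| = 33.2 mL/min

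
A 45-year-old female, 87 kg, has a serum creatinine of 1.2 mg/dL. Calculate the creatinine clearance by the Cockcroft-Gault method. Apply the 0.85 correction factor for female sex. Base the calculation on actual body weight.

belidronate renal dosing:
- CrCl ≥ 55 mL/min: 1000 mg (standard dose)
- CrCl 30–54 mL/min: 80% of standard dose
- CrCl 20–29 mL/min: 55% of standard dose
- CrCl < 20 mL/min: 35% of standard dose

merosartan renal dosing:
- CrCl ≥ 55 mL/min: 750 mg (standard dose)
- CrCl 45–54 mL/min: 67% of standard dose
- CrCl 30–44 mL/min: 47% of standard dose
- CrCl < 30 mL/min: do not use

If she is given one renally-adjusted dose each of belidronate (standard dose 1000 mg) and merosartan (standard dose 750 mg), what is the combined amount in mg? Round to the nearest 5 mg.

CrCl = (140 − 45) × 87 / (72 × 1.2) × 0.85 = 8265.0 / 86.40 × 0.85 ≈ 81.3 mL/min
CrCl ≈ 81 mL/min.
belidronate: ≥ 55 mL/min → 100% of 1000 mg = 1000 mg.
merosartan: ≥ 55 mL/min → 100% of 750 mg = 750 mg.
Total = 1000 + 750 = 1750 mg.

1750 mg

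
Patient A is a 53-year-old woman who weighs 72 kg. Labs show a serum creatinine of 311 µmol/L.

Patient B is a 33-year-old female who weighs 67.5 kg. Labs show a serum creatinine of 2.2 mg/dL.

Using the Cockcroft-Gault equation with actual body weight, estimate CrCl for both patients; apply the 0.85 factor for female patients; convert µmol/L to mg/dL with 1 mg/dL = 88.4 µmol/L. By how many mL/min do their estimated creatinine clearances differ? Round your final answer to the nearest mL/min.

18 mL/min

Patient A: SCr = 311 / 88.4 = 3.518 mg/dL
Patient A: CrCl = (140 − 53) × 72 / (72 × 3.518) × 0.85 = 6264.0 / 253.30 × 0.85 ≈ 21.0 mL/min
Patient B: CrCl = (140 − 33) × 67.5 / (72 × 2.2) × 0.85 = 7222.5 / 158.40 × 0.85 ≈ 38.8 mL/min
|21.0 − 38.8| = 17.8 mL/min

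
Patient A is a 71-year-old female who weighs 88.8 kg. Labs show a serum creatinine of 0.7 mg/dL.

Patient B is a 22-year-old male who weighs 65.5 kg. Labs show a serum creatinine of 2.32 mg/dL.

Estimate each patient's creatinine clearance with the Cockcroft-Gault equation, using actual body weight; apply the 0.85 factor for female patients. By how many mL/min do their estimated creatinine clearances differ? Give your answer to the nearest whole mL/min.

Patient A: CrCl = (140 − 71) × 88.8 / (72 × 0.7) × 0.85 = 6127.2 / 50.40 × 0.85 ≈ 103.3 mL/min
Patient B: CrCl = (140 − 22) × 65.5 / (72 × 2.32) = 7729.0 / 167.04 ≈ 46.3 mL/min
|103.3 − 46.3| = 57.0 mL/min

57 mL/min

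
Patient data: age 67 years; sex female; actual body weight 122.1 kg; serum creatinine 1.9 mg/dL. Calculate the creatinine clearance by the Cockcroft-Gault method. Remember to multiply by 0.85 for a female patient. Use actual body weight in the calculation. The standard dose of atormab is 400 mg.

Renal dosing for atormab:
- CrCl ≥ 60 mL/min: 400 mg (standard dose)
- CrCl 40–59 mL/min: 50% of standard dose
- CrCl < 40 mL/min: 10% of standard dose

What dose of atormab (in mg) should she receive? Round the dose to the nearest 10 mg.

200 mg

CrCl = (140 − 67) × 122.1 / (72 × 1.9) × 0.85 = 8913.3 / 136.80 × 0.85 ≈ 55.4 mL/min
CrCl ≈ 55 mL/min → bracket 40–59 mL/min.
50% of 400 mg = 200 mg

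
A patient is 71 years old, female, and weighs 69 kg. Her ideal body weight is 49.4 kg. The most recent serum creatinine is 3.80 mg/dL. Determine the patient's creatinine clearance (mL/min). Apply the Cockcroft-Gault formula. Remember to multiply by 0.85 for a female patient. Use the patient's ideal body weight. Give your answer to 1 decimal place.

CrCl = (140 − 71) × 49.4 / (72 × 3.8) × 0.85 = 3408.6 / 273.60 × 0.85 ≈ 10.6 mL/min

10.6 mL/min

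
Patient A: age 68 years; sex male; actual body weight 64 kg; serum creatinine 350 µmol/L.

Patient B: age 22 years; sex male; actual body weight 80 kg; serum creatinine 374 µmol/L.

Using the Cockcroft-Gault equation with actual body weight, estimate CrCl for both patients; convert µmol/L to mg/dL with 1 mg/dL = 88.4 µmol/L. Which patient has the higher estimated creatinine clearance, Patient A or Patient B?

Patient A: SCr = 350 / 88.4 = 3.959 mg/dL
Patient A: CrCl = (140 − 68) × 64 / (72 × 3.959) = 4608.0 / 285.05 ≈ 16.2 mL/min
Patient B: SCr = 374 / 88.4 = 4.231 mg/dL
Patient B: CrCl = (140 − 22) × 80 / (72 × 4.231) = 9440.0 / 304.63 ≈ 31.0 mL/min
16.2 vs 31.0 mL/min → Patient B is higher.

Patient B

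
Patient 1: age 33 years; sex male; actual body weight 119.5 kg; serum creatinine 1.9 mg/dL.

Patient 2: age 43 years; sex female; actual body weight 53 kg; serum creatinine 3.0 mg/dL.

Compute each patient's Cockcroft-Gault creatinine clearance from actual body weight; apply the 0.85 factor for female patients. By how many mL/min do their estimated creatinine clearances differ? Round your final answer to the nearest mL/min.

Patient 1: CrCl = (140 − 33) × 119.5 / (72 × 1.9) = 12786.5 / 136.80 ≈ 93.5 mL/min
Patient 2: CrCl = (140 − 43) × 53 / (72 × 3) × 0.85 = 5141.0 / 216.00 × 0.85 ≈ 20.2 mL/min
|93.5 − 20.2| = 73.3 mL/min

73 mL/min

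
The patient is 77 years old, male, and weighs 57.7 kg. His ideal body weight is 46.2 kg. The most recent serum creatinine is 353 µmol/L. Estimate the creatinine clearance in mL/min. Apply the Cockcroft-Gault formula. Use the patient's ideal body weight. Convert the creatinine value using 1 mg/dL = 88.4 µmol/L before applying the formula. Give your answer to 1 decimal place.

SCr = 353 / 88.4 = 3.993 mg/dL
CrCl = (140 − 77) × 46.2 / (72 × 3.993) = 2910.6 / 287.50 ≈ 10.1 mL/min

10.1 mL/min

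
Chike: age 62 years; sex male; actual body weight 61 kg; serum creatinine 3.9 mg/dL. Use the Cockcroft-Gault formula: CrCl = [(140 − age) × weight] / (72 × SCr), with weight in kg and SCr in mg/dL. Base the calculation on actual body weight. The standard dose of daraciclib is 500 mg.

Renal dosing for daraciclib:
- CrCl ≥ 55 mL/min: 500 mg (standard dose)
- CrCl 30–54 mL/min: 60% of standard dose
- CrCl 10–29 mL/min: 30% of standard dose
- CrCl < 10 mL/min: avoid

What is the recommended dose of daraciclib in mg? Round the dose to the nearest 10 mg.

150 mg

CrCl = (140 − 62) × 61 / (72 × 3.9) = 4758.0 / 280.80 ≈ 16.9 mL/min
CrCl ≈ 17 mL/min → bracket 10–29 mL/min.
30% of 500 mg = 150 mg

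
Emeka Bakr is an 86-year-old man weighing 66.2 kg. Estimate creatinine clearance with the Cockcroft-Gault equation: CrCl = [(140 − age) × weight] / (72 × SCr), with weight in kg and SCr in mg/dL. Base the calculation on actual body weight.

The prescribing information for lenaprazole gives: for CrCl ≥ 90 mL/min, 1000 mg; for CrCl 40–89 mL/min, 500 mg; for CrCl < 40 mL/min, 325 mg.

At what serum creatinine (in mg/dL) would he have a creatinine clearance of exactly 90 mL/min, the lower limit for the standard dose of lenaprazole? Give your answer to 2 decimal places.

Standard dose requires CrCl ≥ 90 mL/min.
Set (140 − 86) × 66.2 / (72 × SCr) = 90
SCr = (140 − 86) × 66.2 / (72 × 90) = 0.552 mg/dL

0.55 mg/dL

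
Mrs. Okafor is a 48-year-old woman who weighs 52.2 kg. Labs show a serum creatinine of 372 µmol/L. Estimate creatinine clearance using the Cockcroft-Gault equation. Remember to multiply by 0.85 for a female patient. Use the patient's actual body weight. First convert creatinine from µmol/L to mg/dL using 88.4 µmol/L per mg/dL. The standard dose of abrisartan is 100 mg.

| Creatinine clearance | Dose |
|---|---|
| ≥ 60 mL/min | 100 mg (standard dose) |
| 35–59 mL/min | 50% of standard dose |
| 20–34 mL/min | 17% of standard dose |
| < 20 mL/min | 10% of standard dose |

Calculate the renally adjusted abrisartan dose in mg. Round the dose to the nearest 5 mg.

SCr = 372 / 88.4 = 4.208 mg/dL
CrCl = (140 − 48) × 52.2 / (72 × 4.208) × 0.85 = 4802.4 / 302.98 × 0.85 ≈ 13.5 mL/min
CrCl ≈ 13 mL/min → bracket < 20 mL/min.
10% of 100 mg = 10 mg

10 mg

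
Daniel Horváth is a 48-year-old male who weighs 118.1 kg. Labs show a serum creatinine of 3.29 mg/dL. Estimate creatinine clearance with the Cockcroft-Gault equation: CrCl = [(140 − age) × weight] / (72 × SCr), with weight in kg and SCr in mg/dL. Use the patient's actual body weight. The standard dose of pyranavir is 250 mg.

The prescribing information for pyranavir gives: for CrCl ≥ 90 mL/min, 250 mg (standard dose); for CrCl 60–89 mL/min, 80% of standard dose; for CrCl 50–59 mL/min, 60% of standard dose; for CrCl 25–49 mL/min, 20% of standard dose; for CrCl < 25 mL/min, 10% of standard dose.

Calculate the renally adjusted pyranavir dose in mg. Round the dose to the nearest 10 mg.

CrCl = (140 − 48) × 118.1 / (72 × 3.29) = 10865.2 / 236.88 ≈ 45.9 mL/min
CrCl ≈ 46 mL/min → bracket 25–49 mL/min.
20% of 250 mg = 50 mg

50 mg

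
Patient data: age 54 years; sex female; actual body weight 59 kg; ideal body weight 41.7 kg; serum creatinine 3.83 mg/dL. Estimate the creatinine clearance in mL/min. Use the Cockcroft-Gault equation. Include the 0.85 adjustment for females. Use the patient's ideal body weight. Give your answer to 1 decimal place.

CrCl = (140 − 54) × 41.7 / (72 × 3.83) × 0.85 = 3586.2 / 275.76 × 0.85 ≈ 11.1 mL/min

11.1 mL/min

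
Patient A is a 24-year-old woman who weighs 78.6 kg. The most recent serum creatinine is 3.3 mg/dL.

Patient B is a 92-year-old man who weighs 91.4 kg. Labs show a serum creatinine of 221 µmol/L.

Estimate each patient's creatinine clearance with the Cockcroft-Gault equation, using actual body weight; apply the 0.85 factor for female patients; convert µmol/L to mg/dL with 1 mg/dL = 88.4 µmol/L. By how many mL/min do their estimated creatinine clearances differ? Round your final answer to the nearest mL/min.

8 mL/min

Patient A: CrCl = (140 − 24) × 78.6 / (72 × 3.3) × 0.85 = 9117.6 / 237.60 × 0.85 ≈ 32.6 mL/min
Patient B: SCr = 221 / 88.4 = 2.5 mg/dL
Patient B: CrCl = (140 − 92) × 91.4 / (72 × 2.5) = 4387.2 / 180.00 ≈ 24.4 mL/min
|32.6 − 24.4| = 8.2 mL/min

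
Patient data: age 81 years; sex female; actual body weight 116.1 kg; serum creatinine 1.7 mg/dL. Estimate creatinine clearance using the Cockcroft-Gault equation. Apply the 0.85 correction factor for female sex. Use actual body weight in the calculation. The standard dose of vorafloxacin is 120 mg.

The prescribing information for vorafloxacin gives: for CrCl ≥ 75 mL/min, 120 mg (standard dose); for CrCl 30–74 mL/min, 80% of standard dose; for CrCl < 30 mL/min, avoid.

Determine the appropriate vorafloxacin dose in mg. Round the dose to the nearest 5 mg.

CrCl = (140 − 81) × 116.1 / (72 × 1.7) × 0.85 = 6849.9 / 122.40 × 0.85 ≈ 47.6 mL/min
CrCl ≈ 48 mL/min → bracket 30–74 mL/min.
80% of 120 mg = 96 mg → 95 mg

95 mg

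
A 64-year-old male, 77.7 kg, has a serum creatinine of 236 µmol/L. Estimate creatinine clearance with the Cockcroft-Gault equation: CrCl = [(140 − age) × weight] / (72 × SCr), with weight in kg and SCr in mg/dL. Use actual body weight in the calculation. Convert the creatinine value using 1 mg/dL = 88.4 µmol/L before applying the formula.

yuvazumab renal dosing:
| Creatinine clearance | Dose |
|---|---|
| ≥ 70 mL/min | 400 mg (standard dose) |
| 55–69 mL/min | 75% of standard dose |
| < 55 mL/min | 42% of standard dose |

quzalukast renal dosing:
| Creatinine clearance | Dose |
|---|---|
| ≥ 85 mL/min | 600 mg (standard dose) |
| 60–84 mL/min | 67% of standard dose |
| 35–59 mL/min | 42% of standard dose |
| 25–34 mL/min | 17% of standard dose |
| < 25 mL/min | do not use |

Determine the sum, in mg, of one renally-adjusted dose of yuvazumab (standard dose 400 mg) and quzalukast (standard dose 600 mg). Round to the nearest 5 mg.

270 mg

SCr = 236 / 88.4 = 2.67 mg/dL
CrCl = (140 − 64) × 77.7 / (72 × 2.67) = 5905.2 / 192.24 ≈ 30.7 mL/min
CrCl ≈ 31 mL/min.
yuvazumab: < 55 mL/min → 42% of 400 mg = 168 mg.
quzalukast: 25–34 mL/min → 17% of 600 mg = 102 mg.
Total = 168 + 102 = 270 mg.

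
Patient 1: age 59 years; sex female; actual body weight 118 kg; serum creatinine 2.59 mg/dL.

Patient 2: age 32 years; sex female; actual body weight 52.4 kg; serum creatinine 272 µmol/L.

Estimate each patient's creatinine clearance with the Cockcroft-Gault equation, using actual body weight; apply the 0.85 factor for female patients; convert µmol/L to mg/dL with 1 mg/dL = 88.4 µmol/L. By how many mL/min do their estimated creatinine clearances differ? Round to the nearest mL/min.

22 mL/min

Patient 1: CrCl = (140 − 59) × 118 / (72 × 2.59) × 0.85 = 9558.0 / 186.48 × 0.85 ≈ 43.6 mL/min
Patient 2: SCr = 272 / 88.4 = 3.077 mg/dL
Patient 2: CrCl = (140 − 32) × 52.4 / (72 × 3.077) × 0.85 = 5659.2 / 221.54 × 0.85 ≈ 21.7 mL/min
|43.6 − 21.7| = 21.9 mL/min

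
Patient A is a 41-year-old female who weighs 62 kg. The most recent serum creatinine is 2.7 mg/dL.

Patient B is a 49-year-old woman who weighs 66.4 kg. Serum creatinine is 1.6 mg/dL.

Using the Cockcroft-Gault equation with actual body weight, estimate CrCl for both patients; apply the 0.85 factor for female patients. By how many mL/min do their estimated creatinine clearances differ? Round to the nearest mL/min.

Patient A: CrCl = (140 − 41) × 62 / (72 × 2.7) × 0.85 = 6138.0 / 194.40 × 0.85 ≈ 26.8 mL/min
Patient B: CrCl = (140 − 49) × 66.4 / (72 × 1.6) × 0.85 = 6042.4 / 115.20 × 0.85 ≈ 44.6 mL/min
|26.8 − 44.6| = 17.8 mL/min

18 mL/min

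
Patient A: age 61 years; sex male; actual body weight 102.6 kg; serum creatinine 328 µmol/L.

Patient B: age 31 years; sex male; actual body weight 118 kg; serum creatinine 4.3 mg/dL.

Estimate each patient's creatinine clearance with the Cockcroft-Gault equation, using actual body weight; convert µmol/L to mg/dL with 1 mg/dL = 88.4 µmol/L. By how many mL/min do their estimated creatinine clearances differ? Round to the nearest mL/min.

11 mL/min

Patient A: SCr = 328 / 88.4 = 3.71 mg/dL
Patient A: CrCl = (140 − 61) × 102.6 / (72 × 3.71) = 8105.4 / 267.12 ≈ 30.3 mL/min
Patient B: CrCl = (140 − 31) × 118 / (72 × 4.3) = 12862.0 / 309.60 ≈ 41.5 mL/min
|30.3 − 41.5| = 11.2 mL/min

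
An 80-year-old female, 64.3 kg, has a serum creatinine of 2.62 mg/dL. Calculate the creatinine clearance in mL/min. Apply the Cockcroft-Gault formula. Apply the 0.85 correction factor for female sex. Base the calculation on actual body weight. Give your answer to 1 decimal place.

17.4 mL/min

CrCl = (140 − 80) × 64.3 / (72 × 2.62) × 0.85 = 3858.0 / 188.64 × 0.85 ≈ 17.4 mL/min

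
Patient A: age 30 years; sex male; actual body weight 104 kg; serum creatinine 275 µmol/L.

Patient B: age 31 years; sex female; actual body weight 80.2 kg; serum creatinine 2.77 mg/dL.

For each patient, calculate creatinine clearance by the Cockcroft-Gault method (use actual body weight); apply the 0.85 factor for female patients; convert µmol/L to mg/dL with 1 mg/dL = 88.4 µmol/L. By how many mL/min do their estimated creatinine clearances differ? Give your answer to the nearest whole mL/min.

14 mL/min

Patient A: SCr = 275 / 88.4 = 3.111 mg/dL
Patient A: CrCl = (140 − 30) × 104 / (72 × 3.111) = 11440.0 / 223.99 ≈ 51.1 mL/min
Patient B: CrCl = (140 − 31) × 80.2 / (72 × 2.77) × 0.85 = 8741.8 / 199.44 × 0.85 ≈ 37.3 mL/min
|51.1 − 37.3| = 13.8 mL/min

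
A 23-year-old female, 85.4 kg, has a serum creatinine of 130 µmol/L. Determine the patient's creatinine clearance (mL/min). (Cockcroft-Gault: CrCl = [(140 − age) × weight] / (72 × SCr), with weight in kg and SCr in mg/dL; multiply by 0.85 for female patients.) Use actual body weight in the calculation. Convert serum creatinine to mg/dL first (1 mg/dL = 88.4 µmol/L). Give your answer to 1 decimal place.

80.2 mL/min

SCr = 130 / 88.4 = 1.471 mg/dL
CrCl = (140 − 23) × 85.4 / (72 × 1.471) × 0.85 = 9991.8 / 105.91 × 0.85 ≈ 80.2 mL/min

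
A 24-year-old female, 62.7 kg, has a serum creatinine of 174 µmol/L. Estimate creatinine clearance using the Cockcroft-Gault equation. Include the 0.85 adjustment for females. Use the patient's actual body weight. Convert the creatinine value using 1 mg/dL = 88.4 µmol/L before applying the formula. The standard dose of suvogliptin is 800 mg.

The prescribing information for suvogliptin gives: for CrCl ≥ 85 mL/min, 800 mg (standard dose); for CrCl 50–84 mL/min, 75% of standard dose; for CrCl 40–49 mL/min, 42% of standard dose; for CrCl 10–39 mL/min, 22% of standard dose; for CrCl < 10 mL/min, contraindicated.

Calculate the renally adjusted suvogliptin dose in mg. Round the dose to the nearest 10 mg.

SCr = 174 / 88.4 = 1.968 mg/dL
CrCl = (140 − 24) × 62.7 / (72 × 1.968) × 0.85 = 7273.2 / 141.70 × 0.85 ≈ 43.6 mL/min
CrCl ≈ 44 mL/min → bracket 40–49 mL/min.
42% of 800 mg = 336 mg → 340 mg

340 mg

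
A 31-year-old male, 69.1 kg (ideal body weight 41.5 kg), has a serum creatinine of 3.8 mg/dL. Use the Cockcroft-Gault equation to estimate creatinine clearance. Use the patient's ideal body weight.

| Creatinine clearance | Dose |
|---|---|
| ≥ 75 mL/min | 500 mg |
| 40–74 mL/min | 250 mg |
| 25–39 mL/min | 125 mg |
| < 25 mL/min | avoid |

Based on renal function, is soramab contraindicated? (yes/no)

yes

CrCl = (140 − 31) × 41.5 / (72 × 3.8) = 4523.5 / 273.60 ≈ 16.5 mL/min
CrCl ≈ 17 mL/min, which is < 25 mL/min.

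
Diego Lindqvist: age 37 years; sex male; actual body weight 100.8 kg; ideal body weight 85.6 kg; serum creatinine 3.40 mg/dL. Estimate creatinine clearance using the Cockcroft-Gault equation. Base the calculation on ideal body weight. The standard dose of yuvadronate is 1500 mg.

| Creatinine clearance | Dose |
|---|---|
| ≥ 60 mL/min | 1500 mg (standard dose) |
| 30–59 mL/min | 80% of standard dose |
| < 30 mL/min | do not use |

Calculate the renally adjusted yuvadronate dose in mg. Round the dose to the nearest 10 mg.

CrCl = (140 − 37) × 85.6 / (72 × 3.4) = 8816.8 / 244.80 ≈ 36.0 mL/min
CrCl ≈ 36 mL/min → bracket 30–59 mL/min.
80% of 1500 mg = 1200 mg

1200 mg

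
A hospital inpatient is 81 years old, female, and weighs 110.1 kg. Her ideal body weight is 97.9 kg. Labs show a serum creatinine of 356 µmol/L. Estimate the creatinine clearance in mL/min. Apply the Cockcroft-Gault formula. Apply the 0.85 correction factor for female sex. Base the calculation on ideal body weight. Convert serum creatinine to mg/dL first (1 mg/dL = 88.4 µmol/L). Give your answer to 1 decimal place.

16.9 mL/min

SCr = 356 / 88.4 = 4.027 mg/dL
CrCl = (140 − 81) × 97.9 / (72 × 4.027) × 0.85 = 5776.1 / 289.94 × 0.85 ≈ 16.9 mL/min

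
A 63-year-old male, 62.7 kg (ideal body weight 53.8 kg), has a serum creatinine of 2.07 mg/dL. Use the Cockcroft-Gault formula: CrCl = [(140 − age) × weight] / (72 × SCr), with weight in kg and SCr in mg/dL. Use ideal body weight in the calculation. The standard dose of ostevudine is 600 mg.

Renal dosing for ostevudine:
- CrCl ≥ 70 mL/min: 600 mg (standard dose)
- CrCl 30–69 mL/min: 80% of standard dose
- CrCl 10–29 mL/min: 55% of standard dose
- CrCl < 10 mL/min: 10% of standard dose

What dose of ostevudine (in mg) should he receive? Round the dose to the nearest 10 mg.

CrCl = (140 − 63) × 53.8 / (72 × 2.07) = 4142.6 / 149.04 ≈ 27.8 mL/min
CrCl ≈ 28 mL/min → bracket 10–29 mL/min.
55% of 600 mg = 330 mg

330 mg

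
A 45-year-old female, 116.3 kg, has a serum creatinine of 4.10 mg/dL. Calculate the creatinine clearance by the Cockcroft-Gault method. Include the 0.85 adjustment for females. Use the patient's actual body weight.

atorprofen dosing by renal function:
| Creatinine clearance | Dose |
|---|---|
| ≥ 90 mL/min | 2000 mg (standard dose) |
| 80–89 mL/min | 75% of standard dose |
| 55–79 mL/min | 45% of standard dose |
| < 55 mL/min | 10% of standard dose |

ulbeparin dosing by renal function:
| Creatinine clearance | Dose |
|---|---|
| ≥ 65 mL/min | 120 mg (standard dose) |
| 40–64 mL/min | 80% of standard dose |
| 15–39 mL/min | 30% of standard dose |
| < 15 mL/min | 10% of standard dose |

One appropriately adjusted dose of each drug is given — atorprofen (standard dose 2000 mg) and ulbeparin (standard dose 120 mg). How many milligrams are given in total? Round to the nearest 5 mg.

235 mg

CrCl = (140 − 45) × 116.3 / (72 × 4.1) × 0.85 = 11048.5 / 295.20 × 0.85 ≈ 31.8 mL/min
CrCl ≈ 32 mL/min.
atorprofen: < 55 mL/min → 10% of 2000 mg = 200 mg.
ulbeparin: 15–39 mL/min → 30% of 120 mg = 36 mg.
Total = 200 + 36 = 236 mg.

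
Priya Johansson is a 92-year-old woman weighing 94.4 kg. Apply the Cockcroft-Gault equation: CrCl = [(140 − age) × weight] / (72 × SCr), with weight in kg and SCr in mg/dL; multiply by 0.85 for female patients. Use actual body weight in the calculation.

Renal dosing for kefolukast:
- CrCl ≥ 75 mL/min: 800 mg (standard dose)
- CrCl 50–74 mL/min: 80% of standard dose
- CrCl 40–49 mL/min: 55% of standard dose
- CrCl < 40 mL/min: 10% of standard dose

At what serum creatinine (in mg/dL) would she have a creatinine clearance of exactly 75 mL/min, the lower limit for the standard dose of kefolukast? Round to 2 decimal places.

Standard dose requires CrCl ≥ 75 mL/min.
Set (140 − 92) × 94.4 × 0.85 / (72 × SCr) = 75
SCr = (140 − 92) × 94.4 × 0.85 / (72 × 75) = 0.713 mg/dL

0.71 mg/dL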